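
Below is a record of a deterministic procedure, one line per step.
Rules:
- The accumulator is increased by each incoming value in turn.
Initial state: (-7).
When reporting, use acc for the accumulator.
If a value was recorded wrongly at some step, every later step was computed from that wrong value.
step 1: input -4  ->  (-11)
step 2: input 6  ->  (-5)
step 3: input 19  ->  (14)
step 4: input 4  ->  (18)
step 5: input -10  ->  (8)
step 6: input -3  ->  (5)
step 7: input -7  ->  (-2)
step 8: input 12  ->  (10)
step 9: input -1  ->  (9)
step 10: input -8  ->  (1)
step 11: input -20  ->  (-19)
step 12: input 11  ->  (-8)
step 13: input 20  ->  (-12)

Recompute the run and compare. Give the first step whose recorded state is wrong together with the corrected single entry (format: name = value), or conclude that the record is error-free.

1. acc = -7 + -4 = -11 (exactly as logged)
2. acc = -11 + 6 = -5 (verified)
3. acc = -5 + 19 = 14 (consistent with the record)
4. acc = 14 + 4 = 18 (confirmed correct)
5. acc = 18 + -10 = 8 (in agreement)
6. acc = 8 + -3 = 5 (no discrepancy)
7. acc = 5 + -7 = -2 (consistent with the record)
8. acc = -2 + 12 = 10 (exactly as logged)
9. acc = 10 + -1 = 9 (matches)
10. acc = 9 + -8 = 1 (exactly as logged)
11. acc = 1 + -20 = -19 (matches)
12. acc = -19 + 11 = -8 (same as recorded)
13. acc = -8 + 20 = 12 (the record has a different value)
First deviation found at step 13; the corrected entry is acc = 12.

step 13, acc = 12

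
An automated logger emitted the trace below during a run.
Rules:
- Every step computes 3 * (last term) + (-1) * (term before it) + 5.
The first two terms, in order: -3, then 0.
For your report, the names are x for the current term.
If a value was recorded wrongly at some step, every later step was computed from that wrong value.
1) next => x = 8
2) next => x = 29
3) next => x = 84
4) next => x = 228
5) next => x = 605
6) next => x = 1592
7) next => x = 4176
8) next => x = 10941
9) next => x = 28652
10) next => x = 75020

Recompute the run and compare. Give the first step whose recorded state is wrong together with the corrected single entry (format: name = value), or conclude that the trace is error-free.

Recomputing the run from the initial state:
step 1: x = 8
step 2: x = 29
step 3: x = 84
step 4: x = 228
step 5: x = 605
step 6: x = 1592
step 7: x = 4176
step 8: x = 10941
step 9: x = 28652
step 10: x = 75020
This matches the trace at every step.

no error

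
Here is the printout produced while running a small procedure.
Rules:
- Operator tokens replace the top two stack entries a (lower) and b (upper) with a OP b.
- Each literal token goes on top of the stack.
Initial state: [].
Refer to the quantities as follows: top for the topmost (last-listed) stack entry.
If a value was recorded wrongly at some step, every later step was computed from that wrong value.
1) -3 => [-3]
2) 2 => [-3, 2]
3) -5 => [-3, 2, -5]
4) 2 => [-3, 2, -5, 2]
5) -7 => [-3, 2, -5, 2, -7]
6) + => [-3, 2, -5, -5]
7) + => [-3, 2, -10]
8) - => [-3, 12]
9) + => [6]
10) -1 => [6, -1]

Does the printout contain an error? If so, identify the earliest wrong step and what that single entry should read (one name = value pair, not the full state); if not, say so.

step 9, top = 9

1. push -3: top = -3 (consistent with the printout)
2. push 2: top = 2 (same as recorded)
3. push -5: top = -5 (checks out)
4. push 2: top = 2 (consistent with the printout)
5. push -7: top = -7 (matches)
6. 2 + -7 = -5 (confirmed correct)
7. -5 + -5 = -10 (checks out)
8. 2 - -10 = 12 (agrees with the printout)
9. -3 + 12 = 9 (first mismatch against the printout)
Conclusion: step 9 carries the first error; the entry should be top = 9.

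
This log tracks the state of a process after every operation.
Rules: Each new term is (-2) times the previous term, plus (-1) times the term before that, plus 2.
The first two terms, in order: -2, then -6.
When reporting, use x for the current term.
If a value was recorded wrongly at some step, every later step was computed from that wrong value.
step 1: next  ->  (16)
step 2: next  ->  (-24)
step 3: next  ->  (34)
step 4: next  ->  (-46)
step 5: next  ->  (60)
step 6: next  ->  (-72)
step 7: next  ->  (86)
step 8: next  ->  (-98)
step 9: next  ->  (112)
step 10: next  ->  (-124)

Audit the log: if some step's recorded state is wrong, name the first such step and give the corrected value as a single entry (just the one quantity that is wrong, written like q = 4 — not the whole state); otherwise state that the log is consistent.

Recomputing the run from the initial state:
step 1: x = 16
step 2: x = -24
step 3: x = 34
step 4: x = -42
step 5: x = 52
step 6: x = -60
step 7: x = 70
step 8: x = -78
step 9: x = 88
step 10: x = -96
The first disagreement with the log is at step 4, where the value should be x = -42.

step 4, x = -42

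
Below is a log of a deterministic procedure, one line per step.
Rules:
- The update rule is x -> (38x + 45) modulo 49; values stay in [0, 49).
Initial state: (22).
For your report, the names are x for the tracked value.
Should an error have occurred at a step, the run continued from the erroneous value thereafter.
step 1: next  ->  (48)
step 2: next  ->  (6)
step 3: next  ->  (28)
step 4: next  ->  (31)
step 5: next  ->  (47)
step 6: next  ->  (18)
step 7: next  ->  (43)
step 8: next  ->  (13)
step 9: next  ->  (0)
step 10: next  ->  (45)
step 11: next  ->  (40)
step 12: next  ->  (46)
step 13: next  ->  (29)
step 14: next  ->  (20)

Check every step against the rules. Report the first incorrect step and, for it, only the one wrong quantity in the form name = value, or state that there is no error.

Recomputing the run from the initial state:
step 1: x = 48
step 2: x = 7
step 3: x = 17
step 4: x = 5
step 5: x = 39
step 6: x = 8
step 7: x = 6
step 8: x = 28
step 9: x = 31
step 10: x = 47
step 11: x = 18
step 12: x = 43
step 13: x = 13
step 14: x = 0
The first disagreement with the log is at step 2, where the value should be x = 7.

step 2, x = 7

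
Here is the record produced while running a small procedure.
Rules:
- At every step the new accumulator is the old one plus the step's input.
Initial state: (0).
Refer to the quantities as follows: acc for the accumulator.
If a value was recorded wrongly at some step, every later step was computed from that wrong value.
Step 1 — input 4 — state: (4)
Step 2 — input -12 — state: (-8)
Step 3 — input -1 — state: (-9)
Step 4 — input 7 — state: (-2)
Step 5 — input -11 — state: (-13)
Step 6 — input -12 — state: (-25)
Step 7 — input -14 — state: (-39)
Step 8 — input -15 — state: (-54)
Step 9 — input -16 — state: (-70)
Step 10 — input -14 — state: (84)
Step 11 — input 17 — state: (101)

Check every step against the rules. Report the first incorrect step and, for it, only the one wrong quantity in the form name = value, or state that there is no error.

step 10, acc = -84

step 1: acc = 0 + 4 = 4 -> in agreement
step 2: acc = 4 + -12 = -8 -> checks out
step 3: acc = -8 + -1 = -9 -> checks out
step 4: acc = -9 + 7 = -2 -> checks out
step 5: acc = -2 + -11 = -13 -> exactly as logged
step 6: acc = -13 + -12 = -25 -> consistent with the record
step 7: acc = -25 + -14 = -39 -> same as recorded
step 8: acc = -39 + -15 = -54 -> checks out
step 9: acc = -54 + -16 = -70 -> checks out
step 10: acc = -70 + -14 = -84 -> the recorded entry deviates here
Conclusion: step 10 carries the first error; the entry should be acc = -84.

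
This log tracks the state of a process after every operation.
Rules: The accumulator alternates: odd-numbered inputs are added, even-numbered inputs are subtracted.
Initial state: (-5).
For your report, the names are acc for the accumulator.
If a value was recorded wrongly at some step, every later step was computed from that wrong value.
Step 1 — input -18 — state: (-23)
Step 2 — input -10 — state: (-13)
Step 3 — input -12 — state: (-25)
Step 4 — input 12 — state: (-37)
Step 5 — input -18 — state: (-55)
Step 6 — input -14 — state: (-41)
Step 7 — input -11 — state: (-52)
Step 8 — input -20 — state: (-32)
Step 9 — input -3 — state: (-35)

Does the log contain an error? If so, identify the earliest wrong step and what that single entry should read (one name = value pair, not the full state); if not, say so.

Step 1: acc = -5 + -18 = -23 — checks out.
Step 2: acc = -23 - -10 = -13 — agrees with the log.
Step 3: acc = -13 + -12 = -25 — verified.
Step 4: acc = -25 - 12 = -37 — no discrepancy.
Step 5: acc = -37 + -18 = -55 — same as recorded.
Step 6: acc = -55 - -14 = -41 — checks out.
Step 7: acc = -41 + -11 = -52 — exactly as logged.
Step 8: acc = -52 - -20 = -32 — no discrepancy.
Step 9: acc = -32 + -3 = -35 — in agreement.
All entries verified; no error found.

no error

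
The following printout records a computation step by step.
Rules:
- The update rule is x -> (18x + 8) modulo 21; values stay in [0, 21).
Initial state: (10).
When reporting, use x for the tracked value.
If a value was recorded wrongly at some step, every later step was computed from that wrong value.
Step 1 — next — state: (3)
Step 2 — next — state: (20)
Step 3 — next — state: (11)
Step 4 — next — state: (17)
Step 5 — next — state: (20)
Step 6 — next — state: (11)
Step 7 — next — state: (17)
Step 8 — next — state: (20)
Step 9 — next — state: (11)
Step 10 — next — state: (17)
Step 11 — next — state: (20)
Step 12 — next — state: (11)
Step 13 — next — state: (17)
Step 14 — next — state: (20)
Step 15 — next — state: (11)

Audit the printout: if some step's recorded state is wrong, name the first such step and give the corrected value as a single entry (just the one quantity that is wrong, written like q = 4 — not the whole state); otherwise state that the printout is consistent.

Step 1: x = (18*10 + 8) mod 21 = 20 — not what was recorded.
So the first discrepancy is step 1, where the right value is x = 20.

step 1, x = 20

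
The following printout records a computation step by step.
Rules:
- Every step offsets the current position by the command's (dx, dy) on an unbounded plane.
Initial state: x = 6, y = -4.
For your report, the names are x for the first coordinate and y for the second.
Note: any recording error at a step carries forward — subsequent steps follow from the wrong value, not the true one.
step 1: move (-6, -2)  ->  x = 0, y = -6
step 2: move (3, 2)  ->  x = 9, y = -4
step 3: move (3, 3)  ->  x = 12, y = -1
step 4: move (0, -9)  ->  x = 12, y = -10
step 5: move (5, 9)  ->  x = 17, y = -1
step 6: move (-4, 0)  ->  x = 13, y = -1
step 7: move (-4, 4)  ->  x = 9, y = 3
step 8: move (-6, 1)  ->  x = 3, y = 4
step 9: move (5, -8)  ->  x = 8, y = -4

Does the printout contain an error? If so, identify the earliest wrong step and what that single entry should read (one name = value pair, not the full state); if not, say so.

step 2, x = 3

Step 1: x = 6 + (-6) = 0, y = -4 + (-2) = -6 — consistent with the printout.
Step 2: x = 0 + (3) = 3, y = -6 + (2) = -4 — not what was recorded.
First deviation found at step 2; the corrected entry is x = 3.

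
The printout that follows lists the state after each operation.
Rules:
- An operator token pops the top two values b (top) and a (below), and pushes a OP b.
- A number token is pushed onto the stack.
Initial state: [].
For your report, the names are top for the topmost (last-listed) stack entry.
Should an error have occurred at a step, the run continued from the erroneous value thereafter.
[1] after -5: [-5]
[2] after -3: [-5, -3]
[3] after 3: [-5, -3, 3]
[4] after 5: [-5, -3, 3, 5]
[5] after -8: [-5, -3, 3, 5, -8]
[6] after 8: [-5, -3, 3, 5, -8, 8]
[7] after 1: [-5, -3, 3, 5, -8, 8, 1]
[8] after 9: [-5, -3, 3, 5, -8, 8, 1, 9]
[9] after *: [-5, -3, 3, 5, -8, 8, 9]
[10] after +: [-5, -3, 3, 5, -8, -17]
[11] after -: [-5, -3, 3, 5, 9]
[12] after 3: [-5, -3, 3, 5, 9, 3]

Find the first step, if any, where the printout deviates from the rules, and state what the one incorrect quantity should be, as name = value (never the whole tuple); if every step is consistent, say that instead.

step 10, top = 17

1. push -5: top = -5 (no discrepancy)
2. push -3: top = -3 (same as recorded)
3. push 3: top = 3 (verified)
4. push 5: top = 5 (same as recorded)
5. push -8: top = -8 (no discrepancy)
6. push 8: top = 8 (in agreement)
7. push 1: top = 1 (verified)
8. push 9: top = 9 (confirmed correct)
9. 1 * 9 = 9 (in agreement)
10. 8 + 9 = 17 (the entry is off here)
First deviation found at step 10; the corrected entry is top = 17.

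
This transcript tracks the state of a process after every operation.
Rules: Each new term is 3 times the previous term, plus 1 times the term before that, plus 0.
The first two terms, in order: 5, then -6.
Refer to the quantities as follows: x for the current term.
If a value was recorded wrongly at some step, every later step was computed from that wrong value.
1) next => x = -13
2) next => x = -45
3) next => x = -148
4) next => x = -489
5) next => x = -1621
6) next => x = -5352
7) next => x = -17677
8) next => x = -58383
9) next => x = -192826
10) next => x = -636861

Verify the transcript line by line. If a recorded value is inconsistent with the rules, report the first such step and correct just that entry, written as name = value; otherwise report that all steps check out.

step 5, x = -1615

Step 1: x = 3*(-6) + (1)*(5) + (0) = -13 — matches.
Step 2: x = 3*(-13) + (1)*(-6) + (0) = -45 — same as recorded.
Step 3: x = 3*(-45) + (1)*(-13) + (0) = -148 — matches.
Step 4: x = 3*(-148) + (1)*(-45) + (0) = -489 — exactly as logged.
Step 5: x = 3*(-489) + (1)*(-148) + (0) = -1615 — a discrepancy with the transcript.
First incorrect step: 5; the correct value is x = -1615.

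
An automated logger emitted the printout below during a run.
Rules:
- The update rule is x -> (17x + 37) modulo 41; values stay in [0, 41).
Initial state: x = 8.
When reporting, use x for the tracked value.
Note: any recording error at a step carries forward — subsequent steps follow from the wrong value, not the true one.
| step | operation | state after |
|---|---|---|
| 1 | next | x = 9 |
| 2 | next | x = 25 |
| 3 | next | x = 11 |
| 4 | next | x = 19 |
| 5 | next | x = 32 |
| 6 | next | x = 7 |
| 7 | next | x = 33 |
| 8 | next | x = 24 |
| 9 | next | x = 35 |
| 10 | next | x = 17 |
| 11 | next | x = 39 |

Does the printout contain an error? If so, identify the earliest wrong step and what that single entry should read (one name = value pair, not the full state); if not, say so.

step 2, x = 26

Step 1: x = (17*8 + 37) mod 41 = 9 — in agreement.
Step 2: x = (17*9 + 37) mod 41 = 26 — the entry is off here.
The audit stops at step 2: the recorded entry is wrong and should be x = 26.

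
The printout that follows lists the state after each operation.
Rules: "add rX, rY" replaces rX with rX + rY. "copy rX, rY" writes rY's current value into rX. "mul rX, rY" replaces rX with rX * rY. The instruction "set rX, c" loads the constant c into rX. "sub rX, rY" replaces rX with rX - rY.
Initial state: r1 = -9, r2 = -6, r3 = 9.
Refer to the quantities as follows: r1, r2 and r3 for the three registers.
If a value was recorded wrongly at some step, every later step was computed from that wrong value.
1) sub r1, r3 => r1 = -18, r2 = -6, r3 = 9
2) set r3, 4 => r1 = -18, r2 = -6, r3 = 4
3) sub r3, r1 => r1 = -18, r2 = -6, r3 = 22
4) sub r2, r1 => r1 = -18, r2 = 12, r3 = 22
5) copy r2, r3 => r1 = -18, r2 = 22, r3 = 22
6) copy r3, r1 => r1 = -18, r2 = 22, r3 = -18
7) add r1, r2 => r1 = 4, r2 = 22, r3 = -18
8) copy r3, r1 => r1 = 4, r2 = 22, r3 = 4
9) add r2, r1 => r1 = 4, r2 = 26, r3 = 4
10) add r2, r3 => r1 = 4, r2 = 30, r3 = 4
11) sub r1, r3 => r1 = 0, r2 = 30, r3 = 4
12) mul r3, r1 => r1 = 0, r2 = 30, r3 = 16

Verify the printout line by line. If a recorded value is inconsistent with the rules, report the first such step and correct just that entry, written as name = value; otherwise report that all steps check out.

1. r1 = -9 - 9 = -18 (no discrepancy)
2. r3 = 4 (verified)
3. r3 = 4 - -18 = 22 (confirmed correct)
4. r2 = -6 - -18 = 12 (no discrepancy)
5. r2 = 22 (matches)
6. r3 = -18 (verified)
7. r1 = -18 + 22 = 4 (matches)
8. r3 = 4 (matches)
9. r2 = 22 + 4 = 26 (same as recorded)
10. r2 = 26 + 4 = 30 (same as recorded)
11. r1 = 4 - 4 = 0 (in agreement)
12. r3 = 4 * 0 = 0 (the printout disagrees here)
First deviation found at step 12; the corrected entry is r3 = 0.

step 12, r3 = 0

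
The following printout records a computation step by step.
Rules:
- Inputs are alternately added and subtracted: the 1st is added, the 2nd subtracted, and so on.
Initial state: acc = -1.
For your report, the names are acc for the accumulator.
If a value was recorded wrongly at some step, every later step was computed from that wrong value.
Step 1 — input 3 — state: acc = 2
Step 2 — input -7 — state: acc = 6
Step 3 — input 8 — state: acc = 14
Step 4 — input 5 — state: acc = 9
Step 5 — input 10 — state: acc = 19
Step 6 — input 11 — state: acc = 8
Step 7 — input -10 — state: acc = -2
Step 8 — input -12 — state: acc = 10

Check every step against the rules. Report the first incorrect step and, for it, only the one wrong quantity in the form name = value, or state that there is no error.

step 2, acc = 9

step 1: acc = -1 + 3 = 2 -> exactly as logged
step 2: acc = 2 - -7 = 9 -> the recorded entry deviates here
First incorrect step: 2; the correct value is acc = 9.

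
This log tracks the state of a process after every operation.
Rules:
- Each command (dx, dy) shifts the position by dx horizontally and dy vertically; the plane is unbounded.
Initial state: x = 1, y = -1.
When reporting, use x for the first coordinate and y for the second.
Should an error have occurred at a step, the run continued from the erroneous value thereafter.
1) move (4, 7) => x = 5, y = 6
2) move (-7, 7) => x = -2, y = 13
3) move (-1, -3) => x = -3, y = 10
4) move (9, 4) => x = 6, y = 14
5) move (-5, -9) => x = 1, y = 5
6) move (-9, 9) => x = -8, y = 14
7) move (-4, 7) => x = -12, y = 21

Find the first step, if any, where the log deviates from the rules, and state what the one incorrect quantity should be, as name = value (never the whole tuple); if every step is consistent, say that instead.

no error

Recomputing the run from the initial state:
step 1: x = 5, y = 6
step 2: x = -2, y = 13
step 3: x = -3, y = 10
step 4: x = 6, y = 14
step 5: x = 1, y = 5
step 6: x = -8, y = 14
step 7: x = -12, y = 21
This matches the log at every step.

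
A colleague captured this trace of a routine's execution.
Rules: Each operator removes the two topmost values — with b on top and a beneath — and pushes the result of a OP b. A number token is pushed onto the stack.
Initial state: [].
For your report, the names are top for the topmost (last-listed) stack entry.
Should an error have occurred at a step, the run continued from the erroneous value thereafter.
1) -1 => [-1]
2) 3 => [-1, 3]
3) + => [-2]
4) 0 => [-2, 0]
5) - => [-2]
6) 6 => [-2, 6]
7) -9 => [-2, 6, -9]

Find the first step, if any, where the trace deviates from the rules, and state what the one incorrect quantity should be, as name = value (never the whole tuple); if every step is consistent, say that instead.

Step 1: push -1: top = -1 — consistent with the trace.
Step 2: push 3: top = 3 — in agreement.
Step 3: -1 + 3 = 2 — not what was recorded.
First deviation found at step 3; the corrected entry is top = 2.

step 3, top = 2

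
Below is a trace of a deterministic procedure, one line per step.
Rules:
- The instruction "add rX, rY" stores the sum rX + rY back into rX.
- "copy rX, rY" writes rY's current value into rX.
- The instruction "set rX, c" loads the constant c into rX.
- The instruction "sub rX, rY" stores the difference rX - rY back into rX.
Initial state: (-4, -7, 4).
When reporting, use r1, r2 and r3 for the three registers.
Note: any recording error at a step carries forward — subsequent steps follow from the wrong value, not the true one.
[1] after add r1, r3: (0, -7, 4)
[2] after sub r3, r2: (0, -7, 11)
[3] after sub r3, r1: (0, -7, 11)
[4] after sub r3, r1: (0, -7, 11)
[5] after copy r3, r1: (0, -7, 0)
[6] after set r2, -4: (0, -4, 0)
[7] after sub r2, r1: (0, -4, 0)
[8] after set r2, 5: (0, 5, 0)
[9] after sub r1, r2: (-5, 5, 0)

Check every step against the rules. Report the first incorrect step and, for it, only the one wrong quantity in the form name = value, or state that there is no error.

Recomputing the run from the initial state:
step 1: r1 = 0, r2 = -7, r3 = 4
step 2: r1 = 0, r2 = -7, r3 = 11
step 3: r1 = 0, r2 = -7, r3 = 11
step 4: r1 = 0, r2 = -7, r3 = 11
step 5: r1 = 0, r2 = -7, r3 = 0
step 6: r1 = 0, r2 = -4, r3 = 0
step 7: r1 = 0, r2 = -4, r3 = 0
step 8: r1 = 0, r2 = 5, r3 = 0
step 9: r1 = -5, r2 = 5, r3 = 0
This matches the trace at every step.

no error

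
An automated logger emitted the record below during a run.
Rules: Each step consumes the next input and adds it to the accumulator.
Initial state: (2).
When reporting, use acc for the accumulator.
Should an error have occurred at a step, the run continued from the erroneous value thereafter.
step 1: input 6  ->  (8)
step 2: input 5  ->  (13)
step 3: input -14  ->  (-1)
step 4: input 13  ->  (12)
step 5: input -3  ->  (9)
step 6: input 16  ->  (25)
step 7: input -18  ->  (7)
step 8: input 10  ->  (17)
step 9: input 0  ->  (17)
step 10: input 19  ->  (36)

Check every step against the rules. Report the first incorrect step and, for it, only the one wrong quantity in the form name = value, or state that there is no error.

Recomputing the run from the initial state:
step 1: acc = 8
step 2: acc = 13
step 3: acc = -1
step 4: acc = 12
step 5: acc = 9
step 6: acc = 25
step 7: acc = 7
step 8: acc = 17
step 9: acc = 17
step 10: acc = 36
This matches the record at every step.

no error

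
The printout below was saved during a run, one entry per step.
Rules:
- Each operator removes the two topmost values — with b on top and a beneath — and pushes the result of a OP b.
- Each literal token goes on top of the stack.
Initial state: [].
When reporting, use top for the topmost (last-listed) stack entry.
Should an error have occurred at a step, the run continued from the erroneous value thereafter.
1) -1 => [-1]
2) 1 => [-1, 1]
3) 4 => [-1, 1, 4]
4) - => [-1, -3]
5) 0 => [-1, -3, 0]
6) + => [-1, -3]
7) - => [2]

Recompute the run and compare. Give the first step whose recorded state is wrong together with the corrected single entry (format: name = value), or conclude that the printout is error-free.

no error

Recomputing the run from the initial state:
step 1: [-1]
step 2: [-1, 1]
step 3: [-1, 1, 4]
step 4: [-1, -3]
step 5: [-1, -3, 0]
step 6: [-1, -3]
step 7: [2]
This matches the printout at every step.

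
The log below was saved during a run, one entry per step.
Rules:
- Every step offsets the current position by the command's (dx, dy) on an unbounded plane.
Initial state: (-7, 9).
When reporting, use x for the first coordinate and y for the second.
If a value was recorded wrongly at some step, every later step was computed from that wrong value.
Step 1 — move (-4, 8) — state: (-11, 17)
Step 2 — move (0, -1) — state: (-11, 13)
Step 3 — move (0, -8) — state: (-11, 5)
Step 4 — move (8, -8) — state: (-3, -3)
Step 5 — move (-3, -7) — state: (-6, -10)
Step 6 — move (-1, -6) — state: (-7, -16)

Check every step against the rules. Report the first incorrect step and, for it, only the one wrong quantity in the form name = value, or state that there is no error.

step 1: x = -7 + (-4) = -11, y = 9 + (8) = 17 -> matches
step 2: x = -11 + (0) = -11, y = 17 + (-1) = 16 -> the entry is off here
That makes step 2 the first incorrect line — y = 16 is what it should show.

step 2, y = 16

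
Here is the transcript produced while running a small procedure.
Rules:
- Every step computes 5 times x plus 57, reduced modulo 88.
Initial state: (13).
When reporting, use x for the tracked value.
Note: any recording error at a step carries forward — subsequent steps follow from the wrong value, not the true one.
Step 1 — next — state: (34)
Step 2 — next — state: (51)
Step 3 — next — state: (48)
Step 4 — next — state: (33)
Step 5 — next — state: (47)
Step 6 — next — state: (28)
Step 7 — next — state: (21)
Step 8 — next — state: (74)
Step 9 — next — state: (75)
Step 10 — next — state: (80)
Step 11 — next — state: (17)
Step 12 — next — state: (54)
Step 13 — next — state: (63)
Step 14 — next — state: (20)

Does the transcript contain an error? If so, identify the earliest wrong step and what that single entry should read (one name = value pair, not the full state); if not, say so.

step 5, x = 46

Recomputing the run from the initial state:
step 1: x = 34
step 2: x = 51
step 3: x = 48
step 4: x = 33
step 5: x = 46
step 6: x = 23
step 7: x = 84
step 8: x = 37
step 9: x = 66
step 10: x = 35
step 11: x = 56
step 12: x = 73
step 13: x = 70
step 14: x = 55
The first disagreement with the transcript is at step 5, where the value should be x = 46.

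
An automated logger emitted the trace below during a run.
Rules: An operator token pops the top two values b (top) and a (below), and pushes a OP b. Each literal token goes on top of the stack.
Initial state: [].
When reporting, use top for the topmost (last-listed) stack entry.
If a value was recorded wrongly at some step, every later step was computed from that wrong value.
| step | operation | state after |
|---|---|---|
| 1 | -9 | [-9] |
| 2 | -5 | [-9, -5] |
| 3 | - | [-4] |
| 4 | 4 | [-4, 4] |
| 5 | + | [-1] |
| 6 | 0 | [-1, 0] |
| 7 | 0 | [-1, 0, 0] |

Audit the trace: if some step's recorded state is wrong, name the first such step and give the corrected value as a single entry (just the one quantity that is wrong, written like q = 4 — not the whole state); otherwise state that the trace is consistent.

step 5, top = 0

Recomputing the run from the initial state:
step 1: [-9]
step 2: [-9, -5]
step 3: [-4]
step 4: [-4, 4]
step 5: [0]
step 6: [0, 0]
step 7: [0, 0, 0]
The first disagreement with the trace is at step 5, where the value should be top = 0.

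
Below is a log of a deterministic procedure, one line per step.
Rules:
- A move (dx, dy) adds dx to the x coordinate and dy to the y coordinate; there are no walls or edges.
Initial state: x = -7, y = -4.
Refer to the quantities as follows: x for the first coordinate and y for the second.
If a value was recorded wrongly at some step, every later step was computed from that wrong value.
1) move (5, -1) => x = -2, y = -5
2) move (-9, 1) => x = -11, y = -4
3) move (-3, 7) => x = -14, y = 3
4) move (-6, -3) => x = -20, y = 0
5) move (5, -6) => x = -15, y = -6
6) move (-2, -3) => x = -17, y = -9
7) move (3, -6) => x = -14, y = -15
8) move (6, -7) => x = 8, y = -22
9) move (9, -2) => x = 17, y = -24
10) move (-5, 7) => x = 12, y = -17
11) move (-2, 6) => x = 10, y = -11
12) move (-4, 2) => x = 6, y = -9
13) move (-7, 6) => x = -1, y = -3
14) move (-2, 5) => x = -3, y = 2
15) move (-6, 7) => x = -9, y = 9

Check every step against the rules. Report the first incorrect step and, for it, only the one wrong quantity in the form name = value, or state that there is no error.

step 8, x = -8

step 1: x = -7 + (5) = -2, y = -4 + (-1) = -5 -> same as recorded
step 2: x = -2 + (-9) = -11, y = -5 + (1) = -4 -> matches
step 3: x = -11 + (-3) = -14, y = -4 + (7) = 3 -> no discrepancy
step 4: x = -14 + (-6) = -20, y = 3 + (-3) = 0 -> checks out
step 5: x = -20 + (5) = -15, y = 0 + (-6) = -6 -> checks out
step 6: x = -15 + (-2) = -17, y = -6 + (-3) = -9 -> confirmed correct
step 7: x = -17 + (3) = -14, y = -9 + (-6) = -15 -> verified
step 8: x = -14 + (6) = -8, y = -15 + (-7) = -22 -> the log disagrees here
First deviation found at step 8; the corrected entry is x = -8.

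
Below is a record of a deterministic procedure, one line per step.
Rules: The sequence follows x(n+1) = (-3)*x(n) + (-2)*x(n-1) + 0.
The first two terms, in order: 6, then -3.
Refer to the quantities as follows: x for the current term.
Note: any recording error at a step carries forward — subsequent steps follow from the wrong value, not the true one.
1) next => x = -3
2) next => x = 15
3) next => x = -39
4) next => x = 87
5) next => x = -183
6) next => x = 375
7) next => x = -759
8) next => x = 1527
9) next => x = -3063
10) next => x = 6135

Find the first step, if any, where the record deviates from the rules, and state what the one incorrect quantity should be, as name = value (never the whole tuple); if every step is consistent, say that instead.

no error

1. x = -3*(-3) + (-2)*(6) + (0) = -3 (same as recorded)
2. x = -3*(-3) + (-2)*(-3) + (0) = 15 (in agreement)
3. x = -3*(15) + (-2)*(-3) + (0) = -39 (matches)
4. x = -3*(-39) + (-2)*(15) + (0) = 87 (matches)
5. x = -3*(87) + (-2)*(-39) + (0) = -183 (confirmed correct)
6. x = -3*(-183) + (-2)*(87) + (0) = 375 (consistent with the record)
7. x = -3*(375) + (-2)*(-183) + (0) = -759 (no discrepancy)
8. x = -3*(-759) + (-2)*(375) + (0) = 1527 (verified)
9. x = -3*(1527) + (-2)*(-759) + (0) = -3063 (checks out)
10. x = -3*(-3063) + (-2)*(1527) + (0) = 6135 (verified)
The recomputation confirms every line.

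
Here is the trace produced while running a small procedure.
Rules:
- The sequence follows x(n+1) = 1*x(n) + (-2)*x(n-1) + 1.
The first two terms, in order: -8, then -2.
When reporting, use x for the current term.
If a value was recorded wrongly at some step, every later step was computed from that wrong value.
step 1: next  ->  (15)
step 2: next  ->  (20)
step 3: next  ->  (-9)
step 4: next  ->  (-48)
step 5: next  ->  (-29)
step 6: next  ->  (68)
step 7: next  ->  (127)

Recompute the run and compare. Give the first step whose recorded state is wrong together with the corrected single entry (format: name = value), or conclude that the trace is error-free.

step 1: x = 1*(-2) + (-2)*(-8) + (1) = 15 -> exactly as logged
step 2: x = 1*(15) + (-2)*(-2) + (1) = 20 -> in agreement
step 3: x = 1*(20) + (-2)*(15) + (1) = -9 -> checks out
step 4: x = 1*(-9) + (-2)*(20) + (1) = -48 -> same as recorded
step 5: x = 1*(-48) + (-2)*(-9) + (1) = -29 -> same as recorded
step 6: x = 1*(-29) + (-2)*(-48) + (1) = 68 -> in agreement
step 7: x = 1*(68) + (-2)*(-29) + (1) = 127 -> same as recorded
The whole run recomputes cleanly — no discrepancies.

no error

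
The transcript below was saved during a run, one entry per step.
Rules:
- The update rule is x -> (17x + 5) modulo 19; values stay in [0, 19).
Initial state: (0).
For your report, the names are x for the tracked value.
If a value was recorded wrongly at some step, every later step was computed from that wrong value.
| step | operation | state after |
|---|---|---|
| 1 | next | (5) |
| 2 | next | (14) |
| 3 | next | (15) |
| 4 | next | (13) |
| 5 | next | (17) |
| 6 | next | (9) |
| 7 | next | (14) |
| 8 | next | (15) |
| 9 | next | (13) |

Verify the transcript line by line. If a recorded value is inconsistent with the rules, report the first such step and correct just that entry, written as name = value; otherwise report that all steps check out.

1. x = (17*0 + 5) mod 19 = 5 (no discrepancy)
2. x = (17*5 + 5) mod 19 = 14 (confirmed correct)
3. x = (17*14 + 5) mod 19 = 15 (matches)
4. x = (17*15 + 5) mod 19 = 13 (no discrepancy)
5. x = (17*13 + 5) mod 19 = 17 (consistent with the transcript)
6. x = (17*17 + 5) mod 19 = 9 (in agreement)
7. x = (17*9 + 5) mod 19 = 6 (this is not what the transcript shows)
The earliest wrong entry is at step 7: it should read x = 6.

step 7, x = 6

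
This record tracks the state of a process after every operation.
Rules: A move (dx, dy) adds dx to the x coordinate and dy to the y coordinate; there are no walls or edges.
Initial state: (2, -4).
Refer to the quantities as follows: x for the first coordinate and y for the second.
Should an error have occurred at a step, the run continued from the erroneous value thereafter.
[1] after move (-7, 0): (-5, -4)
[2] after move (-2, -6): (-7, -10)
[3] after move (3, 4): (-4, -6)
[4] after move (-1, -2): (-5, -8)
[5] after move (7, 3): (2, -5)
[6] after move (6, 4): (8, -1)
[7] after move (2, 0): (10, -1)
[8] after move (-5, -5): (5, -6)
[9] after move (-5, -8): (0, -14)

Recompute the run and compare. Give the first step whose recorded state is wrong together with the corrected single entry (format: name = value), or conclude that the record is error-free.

1. x = 2 + (-7) = -5, y = -4 + (0) = -4 (in agreement)
2. x = -5 + (-2) = -7, y = -4 + (-6) = -10 (matches)
3. x = -7 + (3) = -4, y = -10 + (4) = -6 (matches)
4. x = -4 + (-1) = -5, y = -6 + (-2) = -8 (checks out)
5. x = -5 + (7) = 2, y = -8 + (3) = -5 (confirmed correct)
6. x = 2 + (6) = 8, y = -5 + (4) = -1 (confirmed correct)
7. x = 8 + (2) = 10, y = -1 + (0) = -1 (confirmed correct)
8. x = 10 + (-5) = 5, y = -1 + (-5) = -6 (consistent with the record)
9. x = 5 + (-5) = 0, y = -6 + (-8) = -14 (in agreement)
The recomputation confirms every line.

no error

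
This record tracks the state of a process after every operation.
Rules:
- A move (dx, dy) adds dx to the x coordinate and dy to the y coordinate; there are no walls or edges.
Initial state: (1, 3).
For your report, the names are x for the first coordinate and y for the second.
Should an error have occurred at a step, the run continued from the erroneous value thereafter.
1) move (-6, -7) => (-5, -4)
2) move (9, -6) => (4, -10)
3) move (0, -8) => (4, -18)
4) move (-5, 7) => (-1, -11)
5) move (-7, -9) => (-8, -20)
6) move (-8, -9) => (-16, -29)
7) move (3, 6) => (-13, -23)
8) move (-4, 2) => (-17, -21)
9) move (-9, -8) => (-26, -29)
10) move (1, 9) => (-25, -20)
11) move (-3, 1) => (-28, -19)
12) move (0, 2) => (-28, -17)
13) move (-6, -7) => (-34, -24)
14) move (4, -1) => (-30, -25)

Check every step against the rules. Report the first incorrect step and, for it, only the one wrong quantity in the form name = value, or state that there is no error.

no error

Recomputing the run from the initial state:
step 1: x = -5, y = -4
step 2: x = 4, y = -10
step 3: x = 4, y = -18
step 4: x = -1, y = -11
step 5: x = -8, y = -20
step 6: x = -16, y = -29
step 7: x = -13, y = -23
step 8: x = -17, y = -21
step 9: x = -26, y = -29
step 10: x = -25, y = -20
step 11: x = -28, y = -19
step 12: x = -28, y = -17
step 13: x = -34, y = -24
step 14: x = -30, y = -25
This matches the record at every step.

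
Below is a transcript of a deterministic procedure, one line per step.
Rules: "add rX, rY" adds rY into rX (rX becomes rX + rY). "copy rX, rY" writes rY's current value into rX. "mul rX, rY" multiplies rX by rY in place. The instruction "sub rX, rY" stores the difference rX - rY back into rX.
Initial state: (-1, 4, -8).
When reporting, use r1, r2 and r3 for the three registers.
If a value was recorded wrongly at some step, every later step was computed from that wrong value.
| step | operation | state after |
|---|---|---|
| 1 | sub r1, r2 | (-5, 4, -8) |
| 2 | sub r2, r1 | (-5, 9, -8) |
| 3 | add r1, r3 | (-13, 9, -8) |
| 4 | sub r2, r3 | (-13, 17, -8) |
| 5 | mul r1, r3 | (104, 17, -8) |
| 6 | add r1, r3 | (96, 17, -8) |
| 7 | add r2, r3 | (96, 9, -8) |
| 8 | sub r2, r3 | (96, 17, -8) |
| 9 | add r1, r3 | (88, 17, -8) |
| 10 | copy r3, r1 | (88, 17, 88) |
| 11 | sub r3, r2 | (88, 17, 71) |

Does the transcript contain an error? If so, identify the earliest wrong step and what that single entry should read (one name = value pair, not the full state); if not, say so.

step 1: r1 = -1 - 4 = -5 -> matches
step 2: r2 = 4 - -5 = 9 -> matches
step 3: r1 = -5 + -8 = -13 -> agrees with the transcript
step 4: r2 = 9 - -8 = 17 -> checks out
step 5: r1 = -13 * -8 = 104 -> confirmed correct
step 6: r1 = 104 + -8 = 96 -> matches
step 7: r2 = 17 + -8 = 9 -> agrees with the transcript
step 8: r2 = 9 - -8 = 17 -> verified
step 9: r1 = 96 + -8 = 88 -> in agreement
step 10: r3 = 88 -> consistent with the transcript
step 11: r3 = 88 - 17 = 71 -> consistent with the transcript
All entries verified; no error found.

no error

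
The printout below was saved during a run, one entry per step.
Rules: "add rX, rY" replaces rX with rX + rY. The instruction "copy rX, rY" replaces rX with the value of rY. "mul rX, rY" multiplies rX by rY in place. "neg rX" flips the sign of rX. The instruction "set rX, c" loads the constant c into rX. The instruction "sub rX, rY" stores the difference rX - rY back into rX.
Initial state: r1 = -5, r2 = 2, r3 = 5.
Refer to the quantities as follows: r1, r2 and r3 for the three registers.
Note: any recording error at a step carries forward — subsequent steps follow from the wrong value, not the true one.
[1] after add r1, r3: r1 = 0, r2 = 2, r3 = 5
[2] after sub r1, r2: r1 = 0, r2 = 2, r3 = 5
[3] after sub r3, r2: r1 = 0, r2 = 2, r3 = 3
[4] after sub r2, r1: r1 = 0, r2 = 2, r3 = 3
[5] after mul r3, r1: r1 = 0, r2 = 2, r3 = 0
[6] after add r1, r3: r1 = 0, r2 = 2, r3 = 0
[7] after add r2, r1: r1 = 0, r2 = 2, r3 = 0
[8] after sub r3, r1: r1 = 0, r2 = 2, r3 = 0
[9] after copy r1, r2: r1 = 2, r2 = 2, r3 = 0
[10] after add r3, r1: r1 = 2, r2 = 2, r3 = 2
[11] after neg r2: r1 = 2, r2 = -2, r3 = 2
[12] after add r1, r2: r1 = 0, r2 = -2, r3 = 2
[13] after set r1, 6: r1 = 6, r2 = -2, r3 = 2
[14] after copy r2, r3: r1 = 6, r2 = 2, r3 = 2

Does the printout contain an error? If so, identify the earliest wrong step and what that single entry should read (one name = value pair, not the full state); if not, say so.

Recomputing the run from the initial state:
step 1: r1 = 0, r2 = 2, r3 = 5
step 2: r1 = -2, r2 = 2, r3 = 5
step 3: r1 = -2, r2 = 2, r3 = 3
step 4: r1 = -2, r2 = 4, r3 = 3
step 5: r1 = -2, r2 = 4, r3 = -6
step 6: r1 = -8, r2 = 4, r3 = -6
step 7: r1 = -8, r2 = -4, r3 = -6
step 8: r1 = -8, r2 = -4, r3 = 2
step 9: r1 = -4, r2 = -4, r3 = 2
step 10: r1 = -4, r2 = -4, r3 = -2
step 11: r1 = -4, r2 = 4, r3 = -2
step 12: r1 = 0, r2 = 4, r3 = -2
step 13: r1 = 6, r2 = 4, r3 = -2
step 14: r1 = 6, r2 = -2, r3 = -2
The first disagreement with the printout is at step 2, where the value should be r1 = -2.

step 2, r1 = -2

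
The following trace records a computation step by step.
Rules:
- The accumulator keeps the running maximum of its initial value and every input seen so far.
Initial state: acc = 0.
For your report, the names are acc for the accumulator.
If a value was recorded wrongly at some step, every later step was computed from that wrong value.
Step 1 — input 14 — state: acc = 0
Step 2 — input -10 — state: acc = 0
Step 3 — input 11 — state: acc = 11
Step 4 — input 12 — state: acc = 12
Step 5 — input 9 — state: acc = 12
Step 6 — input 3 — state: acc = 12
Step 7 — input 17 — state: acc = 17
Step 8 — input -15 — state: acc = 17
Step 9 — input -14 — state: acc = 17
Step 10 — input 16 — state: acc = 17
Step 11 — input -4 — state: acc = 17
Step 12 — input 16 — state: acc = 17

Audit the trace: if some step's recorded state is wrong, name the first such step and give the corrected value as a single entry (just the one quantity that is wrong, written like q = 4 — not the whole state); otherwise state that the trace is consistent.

step 1, acc = 14

step 1: acc = max(0, 14) = 14 -> the trace disagrees here
The earliest wrong entry is at step 1: it should read acc = 14.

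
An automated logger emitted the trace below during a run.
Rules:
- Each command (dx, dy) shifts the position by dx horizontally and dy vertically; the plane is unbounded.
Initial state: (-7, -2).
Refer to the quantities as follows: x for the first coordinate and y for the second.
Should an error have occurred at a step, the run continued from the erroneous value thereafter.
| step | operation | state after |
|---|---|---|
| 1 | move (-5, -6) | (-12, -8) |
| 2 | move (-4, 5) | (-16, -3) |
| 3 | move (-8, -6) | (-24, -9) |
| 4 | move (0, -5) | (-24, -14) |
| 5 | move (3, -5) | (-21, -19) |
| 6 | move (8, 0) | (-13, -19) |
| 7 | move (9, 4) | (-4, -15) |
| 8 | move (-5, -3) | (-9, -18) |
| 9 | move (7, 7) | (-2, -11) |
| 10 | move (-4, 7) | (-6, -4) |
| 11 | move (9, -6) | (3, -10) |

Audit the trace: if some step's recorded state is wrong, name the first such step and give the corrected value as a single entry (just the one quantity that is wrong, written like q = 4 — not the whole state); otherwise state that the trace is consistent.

Recomputing the run from the initial state:
step 1: x = -12, y = -8
step 2: x = -16, y = -3
step 3: x = -24, y = -9
step 4: x = -24, y = -14
step 5: x = -21, y = -19
step 6: x = -13, y = -19
step 7: x = -4, y = -15
step 8: x = -9, y = -18
step 9: x = -2, y = -11
step 10: x = -6, y = -4
step 11: x = 3, y = -10
This matches the trace at every step.

no error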